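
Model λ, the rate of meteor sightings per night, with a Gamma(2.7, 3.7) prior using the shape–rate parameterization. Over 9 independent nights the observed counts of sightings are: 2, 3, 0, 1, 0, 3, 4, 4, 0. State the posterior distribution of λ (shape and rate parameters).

The Poisson likelihood adds the total count to the shape and the number of exposure periods to the rate. Here ∑xᵢ = 17 and n = 9, so shape 2.7→19.7 and rate 3.7→12.7.

Posterior: Gamma(shape=19.7, rate=12.7)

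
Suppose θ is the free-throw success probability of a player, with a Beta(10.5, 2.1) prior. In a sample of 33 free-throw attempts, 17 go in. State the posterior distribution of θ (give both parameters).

The binomial likelihood is conjugate to the Beta prior: with 17 successes and 16 failures, the posterior is Beta(10.5+17, 2.1+16) = Beta(27.5, 18.1).

Posterior: Beta(27.5, 18.1)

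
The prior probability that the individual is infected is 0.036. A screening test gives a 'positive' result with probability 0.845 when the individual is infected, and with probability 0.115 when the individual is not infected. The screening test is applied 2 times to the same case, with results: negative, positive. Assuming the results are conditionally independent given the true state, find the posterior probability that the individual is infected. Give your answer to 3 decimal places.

Posterior P(H) ≈ 0.046

With H the event that the individual is infected, the joint likelihood of the observed sequence is P(data|H) = 0.155·0.845 = 0.13098 and P(data|¬H) = 0.885·0.115 = 0.10178.
Bayes: P(H|data) = 0.036·0.13098 / (0.036·0.13098 + 0.964·0.10178) = 0.0047151/0.10283 = 0.0459.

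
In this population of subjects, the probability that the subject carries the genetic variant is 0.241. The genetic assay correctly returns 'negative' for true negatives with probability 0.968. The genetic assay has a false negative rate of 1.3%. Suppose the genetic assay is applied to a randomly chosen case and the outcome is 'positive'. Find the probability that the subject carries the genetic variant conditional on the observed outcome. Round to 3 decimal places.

P(H | E) ≈ 0.907

Let H be the event that the subject carries the genetic variant. P(H) = 0.241, so P(¬H) = 0.759. With E the 'positive' result, P(E|H) = 0.987 and P(E|¬H) = 0.032.
P(E) = 0.987·0.241 + 0.032·0.759 = 0.23787 + 0.024288 = 0.26215.
By Bayes' theorem, P(H|E) = 0.23787 / 0.26215 = 0.907.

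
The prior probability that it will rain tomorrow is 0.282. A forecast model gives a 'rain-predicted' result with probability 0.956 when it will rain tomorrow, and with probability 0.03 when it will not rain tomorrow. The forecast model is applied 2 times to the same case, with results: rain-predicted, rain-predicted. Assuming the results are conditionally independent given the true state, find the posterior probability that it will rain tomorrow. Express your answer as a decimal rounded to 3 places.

Let H be the event that it will rain tomorrow; start with P(H) = 0.282. P('rain-predicted'|H) = 0.956, P('rain-predicted'|¬H) = 0.03.
Update on result 1 ('rain-predicted'): P(H) ← 0.956·0.2820 / (0.956·0.2820 + 0.03·0.7180) = 0.26959/0.29113 = 0.9260.
Update on result 2 ('rain-predicted'): P(H) ← 0.956·0.9260 / (0.956·0.9260 + 0.03·0.0740) = 0.88527/0.88749 = 0.9975.

Posterior P(H) ≈ 0.997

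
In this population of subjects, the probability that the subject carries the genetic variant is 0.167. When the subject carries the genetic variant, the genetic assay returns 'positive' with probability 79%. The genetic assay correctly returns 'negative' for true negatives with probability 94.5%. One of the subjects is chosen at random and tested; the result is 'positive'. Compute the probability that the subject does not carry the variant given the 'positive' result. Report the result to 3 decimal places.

P(¬H | E) ≈ 0.258

Write H for 'the subject carries the genetic variant'. Prior odds H:¬H = 0.167/0.833 = 0.20048. For the 'positive' outcome, the likelihood ratio is 0.79/0.055 = 14.364.
Posterior odds = 0.20048 × 14.364 = 2.8796, so P(H|E) = 2.8796/(1+2.8796) = 0.742. Then P(¬H|E) = 1 − 0.742 = 0.258.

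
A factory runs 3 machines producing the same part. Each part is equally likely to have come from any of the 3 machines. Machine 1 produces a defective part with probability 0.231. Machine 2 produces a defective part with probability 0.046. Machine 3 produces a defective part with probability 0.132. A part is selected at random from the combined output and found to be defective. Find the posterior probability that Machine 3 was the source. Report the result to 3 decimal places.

Tabulate prior·likelihood by source: [1] prior 0.333333, lik 0.231, product 0.07700; [2] prior 0.333333, lik 0.046, product 0.01533; [3] prior 0.333333, lik 0.132, product 0.04400.
Normalizing constant = 0.13633; the posterior for Machine 3 is its product over the sum, 0.04400/0.13633 = 0.323.

Posterior probability ≈ 0.323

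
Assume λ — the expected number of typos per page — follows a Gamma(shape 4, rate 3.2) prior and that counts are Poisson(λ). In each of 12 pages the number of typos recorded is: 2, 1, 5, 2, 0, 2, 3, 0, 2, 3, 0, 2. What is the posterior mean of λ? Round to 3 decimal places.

Total count ∑xᵢ = 22 over n = 12 pages.
Gamma is conjugate to the Poisson likelihood: posterior is Gamma(shape = 4+22 = 26, rate = 3.2+12 = 15.2).
Posterior mean = shape/rate = 26/15.2 = 1.711.

Posterior mean ≈ 1.711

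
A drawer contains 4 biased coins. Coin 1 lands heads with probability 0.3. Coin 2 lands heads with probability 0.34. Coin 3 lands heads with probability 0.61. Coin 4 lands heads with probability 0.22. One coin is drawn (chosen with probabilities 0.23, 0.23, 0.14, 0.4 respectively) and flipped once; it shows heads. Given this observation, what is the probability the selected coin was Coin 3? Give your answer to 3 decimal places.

Posterior probability ≈ 0.266

Tabulate prior·likelihood by source: [1] prior 0.23, lik 0.3, product 0.06900; [2] prior 0.23, lik 0.34, product 0.07820; [3] prior 0.14, lik 0.61, product 0.08540; [4] prior 0.4, lik 0.22, product 0.08800.
Normalizing constant = 0.32060; the posterior for Coin 3 is its product over the sum, 0.08540/0.32060 = 0.266.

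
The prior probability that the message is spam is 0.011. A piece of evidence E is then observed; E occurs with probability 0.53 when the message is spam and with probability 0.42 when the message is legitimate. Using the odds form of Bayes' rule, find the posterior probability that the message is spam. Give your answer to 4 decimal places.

Prior odds = 0.011/(1−0.011) = 0.011122. In log-odds, ln(0.011122) = -4.4988.
Add log likelihood ratio: ln(1.2619) = 0.23262.
Posterior log-odds = -4.2662, so posterior odds = exp(-4.2662) = 0.014035. Converting, P(H|E) = 0.014035/1.0140 = 0.0138.

Posterior probability ≈ 0.0138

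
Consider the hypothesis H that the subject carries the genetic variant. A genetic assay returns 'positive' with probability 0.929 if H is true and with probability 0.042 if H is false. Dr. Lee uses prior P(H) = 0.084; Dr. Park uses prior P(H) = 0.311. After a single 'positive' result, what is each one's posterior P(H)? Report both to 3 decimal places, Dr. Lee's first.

Dr. Lee: 0.670; Dr. Park: 0.909

The likelihood ratio for a 'positive' result is 0.929/0.042 = 22.119.
Dr. Lee: prior odds 0.084/0.916 = 0.091703; posterior odds 2.0284; posterior probability 0.670.
Dr. Park: prior odds 0.311/0.689 = 0.45138; posterior odds 9.9841; posterior probability 0.909.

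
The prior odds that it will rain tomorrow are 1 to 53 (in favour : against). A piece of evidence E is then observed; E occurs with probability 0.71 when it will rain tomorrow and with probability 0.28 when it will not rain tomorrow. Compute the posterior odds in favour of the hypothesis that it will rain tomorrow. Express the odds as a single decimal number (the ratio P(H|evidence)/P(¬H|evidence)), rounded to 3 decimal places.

Prior odds = 1/53 = 0.018868.
Likelihood ratio for E = 0.71/0.28 = 2.5357.
Posterior odds = prior odds × LR = 0.047844.

Posterior odds ≈ 0.048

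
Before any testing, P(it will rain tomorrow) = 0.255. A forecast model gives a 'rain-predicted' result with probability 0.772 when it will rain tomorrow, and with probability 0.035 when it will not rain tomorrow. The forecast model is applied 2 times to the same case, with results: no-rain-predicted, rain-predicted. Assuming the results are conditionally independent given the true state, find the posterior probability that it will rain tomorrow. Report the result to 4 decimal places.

Posterior P(H) ≈ 0.6408

With H the event that it will rain tomorrow, the joint likelihood of the observed sequence is P(data|H) = 0.228·0.772 = 0.17602 and P(data|¬H) = 0.965·0.035 = 0.033775.
Bayes: P(H|data) = 0.255·0.17602 / (0.255·0.17602 + 0.745·0.033775) = 0.044884/0.070046 = 0.6408.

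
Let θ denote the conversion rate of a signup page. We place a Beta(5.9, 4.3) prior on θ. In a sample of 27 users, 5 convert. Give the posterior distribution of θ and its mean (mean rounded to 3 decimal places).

Posterior: Beta(10.9, 26.3); mean ≈ 0.293

The binomial likelihood is conjugate to the Beta prior: with 5 successes and 22 failures, the posterior is Beta(5.9+5, 4.3+22) = Beta(10.9, 26.3).
Posterior mean = α/(α+β) = 10.9/37.2 = 0.293.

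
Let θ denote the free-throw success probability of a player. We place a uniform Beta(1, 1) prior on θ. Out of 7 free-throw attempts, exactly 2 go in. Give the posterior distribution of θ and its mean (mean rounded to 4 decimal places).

The binomial likelihood is conjugate to the Beta prior: with 2 successes and 5 failures, the posterior is Beta(1+2, 1+5) = Beta(3, 6).
E[θ | data] = 3/(3+6) = 0.3333.

Posterior: Beta(3, 6); mean ≈ 0.3333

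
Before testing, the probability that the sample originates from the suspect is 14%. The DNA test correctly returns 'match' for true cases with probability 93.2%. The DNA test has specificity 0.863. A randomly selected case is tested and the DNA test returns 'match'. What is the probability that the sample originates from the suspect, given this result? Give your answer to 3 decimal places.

Let H be the event that the sample originates from the suspect. P(H) = 0.14, so P(¬H) = 0.86. With E the 'match' result, P(E|H) = 0.932 and P(E|¬H) = 0.137.
P(E) = 0.932·0.14 + 0.137·0.86 = 0.13048 + 0.11782 = 0.24830.
By Bayes' theorem, P(H|E) = 0.13048 / 0.24830 = 0.525.

P(H | E) ≈ 0.525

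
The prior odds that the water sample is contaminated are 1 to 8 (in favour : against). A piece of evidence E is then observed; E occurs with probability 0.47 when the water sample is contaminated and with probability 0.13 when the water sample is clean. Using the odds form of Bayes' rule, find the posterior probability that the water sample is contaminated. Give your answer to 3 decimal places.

Prior odds = 1/8 = 0.12500. In log-odds, ln(0.12500) = -2.0794.
Add log likelihood ratio: ln(3.6154) = 1.2852.
Posterior log-odds = -0.79424, so posterior odds = exp(-0.79424) = 0.45192. Converting, P(H|E) = 0.45192/1.4519 = 0.311.

Posterior probability ≈ 0.311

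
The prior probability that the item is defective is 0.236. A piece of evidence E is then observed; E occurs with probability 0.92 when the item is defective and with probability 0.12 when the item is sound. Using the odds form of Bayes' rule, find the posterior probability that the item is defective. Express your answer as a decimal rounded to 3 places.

Prior odds = 0.236/(1−0.236) = 0.30890.
Likelihood ratio for E = 0.92/0.12 = 7.6667.
Posterior odds = prior odds × LR = 2.3682.
Posterior probability = odds/(1+odds) = 2.3682/3.3682 = 0.703.

Posterior probability ≈ 0.703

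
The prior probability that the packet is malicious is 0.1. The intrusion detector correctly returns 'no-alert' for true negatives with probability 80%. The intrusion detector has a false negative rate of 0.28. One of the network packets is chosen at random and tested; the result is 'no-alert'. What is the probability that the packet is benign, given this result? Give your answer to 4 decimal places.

Let H be the event that the packet is malicious. P(H) = 0.1, so P(¬H) = 0.9. With E the 'no-alert' result, P(E|H) = 0.28 and P(E|¬H) = 0.8.
P(E) = 0.28·0.1 + 0.8·0.9 = 0.028000 + 0.72000 = 0.74800.
By Bayes' theorem, P(H|E) = 0.028000 / 0.74800 = 0.0374. Hence P(¬H|E) = 1 − 0.0374 = 0.9626.

P(¬H | E) ≈ 0.9626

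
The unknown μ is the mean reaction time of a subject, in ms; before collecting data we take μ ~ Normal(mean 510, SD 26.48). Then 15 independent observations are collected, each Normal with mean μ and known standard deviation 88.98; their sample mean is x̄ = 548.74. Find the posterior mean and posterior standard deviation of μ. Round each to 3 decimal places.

Prior precision 1/τ₀² = 1/26.48² = 0.00142615; data precision n/σ² = 15/88.98² = 0.00189455.
Posterior precision = 0.00142615 + 0.00189455 = 0.00332070, giving posterior SD = 1/√0.00332070 = 17.353.
Posterior mean = (0.00142615·510 + 0.00189455·548.74) / 0.00332070 = 532.102.

Posterior mean ≈ 532.102; posterior SD ≈ 17.353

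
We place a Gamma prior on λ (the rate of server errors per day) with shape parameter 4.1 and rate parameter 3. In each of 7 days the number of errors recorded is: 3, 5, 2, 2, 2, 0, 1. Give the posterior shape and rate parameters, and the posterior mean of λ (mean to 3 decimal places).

The Poisson likelihood adds the total count to the shape and the number of exposure periods to the rate. Here ∑xᵢ = 15 and n = 7, so shape 4.1→19.1 and rate 3→10.
Posterior mean = shape/rate = 19.1/10 = 1.910.

Posterior: Gamma(shape=19.1, rate=10); mean ≈ 1.910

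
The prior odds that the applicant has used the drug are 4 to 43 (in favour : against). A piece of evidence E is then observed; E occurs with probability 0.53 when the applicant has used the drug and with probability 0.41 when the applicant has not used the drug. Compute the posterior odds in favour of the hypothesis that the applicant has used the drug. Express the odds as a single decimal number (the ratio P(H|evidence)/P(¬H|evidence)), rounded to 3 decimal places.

Posterior odds ≈ 0.120

Prior odds = 4/43 = 0.093023. In log-odds, ln(0.093023) = -2.3749.
Add log likelihood ratio: ln(1.2927) = 0.25672.
Posterior log-odds = -2.1182, so posterior odds = exp(-2.1182) = 0.12025.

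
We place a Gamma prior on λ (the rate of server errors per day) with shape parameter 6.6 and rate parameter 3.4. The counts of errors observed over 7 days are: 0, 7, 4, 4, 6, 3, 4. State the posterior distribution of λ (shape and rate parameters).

Posterior: Gamma(shape=34.6, rate=10.4)

The Poisson likelihood adds the total count to the shape and the number of exposure periods to the rate. Here ∑xᵢ = 28 and n = 7, so shape 6.6→34.6 and rate 3.4→10.4.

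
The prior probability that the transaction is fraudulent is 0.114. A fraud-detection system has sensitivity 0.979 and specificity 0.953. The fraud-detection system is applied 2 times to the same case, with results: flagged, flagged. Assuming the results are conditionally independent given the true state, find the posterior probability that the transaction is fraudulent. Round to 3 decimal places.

Posterior P(H) ≈ 0.982

With H the event that the transaction is fraudulent, the joint likelihood of the observed sequence is P(data|H) = 0.979·0.979 = 0.95844 and P(data|¬H) = 0.047·0.047 = 0.0022090.
Bayes: P(H|data) = 0.114·0.95844 / (0.114·0.95844 + 0.886·0.0022090) = 0.10926/0.11122 = 0.9824.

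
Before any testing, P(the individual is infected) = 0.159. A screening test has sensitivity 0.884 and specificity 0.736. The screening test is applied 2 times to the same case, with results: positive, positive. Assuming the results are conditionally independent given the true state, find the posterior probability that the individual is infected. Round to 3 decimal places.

Let H be the event that the individual is infected; start with P(H) = 0.159. P('positive'|H) = 0.884, P('positive'|¬H) = 0.264.
Update on result 1 ('positive'): P(H) ← 0.884·0.1590 / (0.884·0.1590 + 0.264·0.8410) = 0.14056/0.36258 = 0.3877.
Update on result 2 ('positive'): P(H) ← 0.884·0.3877 / (0.884·0.3877 + 0.264·0.6123) = 0.34269/0.50435 = 0.6795.

Posterior P(H) ≈ 0.679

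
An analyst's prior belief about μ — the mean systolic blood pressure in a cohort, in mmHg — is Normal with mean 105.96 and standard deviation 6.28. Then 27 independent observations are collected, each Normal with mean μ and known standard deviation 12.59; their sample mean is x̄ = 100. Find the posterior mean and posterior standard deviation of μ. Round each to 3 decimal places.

Posterior mean ≈ 100.772; posterior SD ≈ 2.261

With known σ, the Normal prior is conjugate. Weight on the data is w = (n/σ²)/(n/σ² + 1/τ₀²) = 0.170338/(0.170338+0.0253560) = 0.87043.
Posterior mean = w·x̄ + (1−w)·μ₀ = 0.87043·100 + 0.12957·105.96 = 100.772. Posterior variance = 1/(0.170338+0.0253560) = 5.11001, so SD = 2.261.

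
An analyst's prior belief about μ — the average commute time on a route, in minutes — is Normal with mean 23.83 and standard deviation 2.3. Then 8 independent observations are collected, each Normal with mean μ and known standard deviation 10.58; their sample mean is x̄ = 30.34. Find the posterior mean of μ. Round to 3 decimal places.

With known σ, the Normal prior is conjugate. Weight on the data is w = (n/σ²)/(n/σ² + 1/τ₀²) = 0.0714692/(0.0714692+0.189036) = 0.27435.
Posterior mean = w·x̄ + (1−w)·μ₀ = 0.27435·30.34 + 0.72565·23.83 = 25.616.

Posterior mean ≈ 25.616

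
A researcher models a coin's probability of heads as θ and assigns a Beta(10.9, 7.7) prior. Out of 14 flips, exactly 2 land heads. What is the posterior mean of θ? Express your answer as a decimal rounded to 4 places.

Posterior mean ≈ 0.3957

Observing 2 successes and 12 failures updates Beta(10.9, 7.7) by adding the success and failure counts to the two shape parameters: α = 10.9+2 = 12.9, β = 7.7+12 = 19.7.
E[θ | data] = 12.9/(12.9+19.7) = 0.3957.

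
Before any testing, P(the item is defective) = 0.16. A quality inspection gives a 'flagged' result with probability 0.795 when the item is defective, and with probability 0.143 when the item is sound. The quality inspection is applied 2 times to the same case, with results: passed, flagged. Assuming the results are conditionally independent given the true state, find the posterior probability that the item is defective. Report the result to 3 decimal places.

Posterior P(H) ≈ 0.202

With H the event that the item is defective, the joint likelihood of the observed sequence is P(data|H) = 0.205·0.795 = 0.16298 and P(data|¬H) = 0.857·0.143 = 0.12255.
Bayes: P(H|data) = 0.16·0.16298 / (0.16·0.16298 + 0.84·0.12255) = 0.026076/0.12902 = 0.2021.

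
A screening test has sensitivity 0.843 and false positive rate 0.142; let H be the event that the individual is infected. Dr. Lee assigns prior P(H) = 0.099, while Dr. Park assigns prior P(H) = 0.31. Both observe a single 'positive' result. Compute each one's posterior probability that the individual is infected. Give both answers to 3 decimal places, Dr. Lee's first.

P('+'|H) = 0.843, P('+'|¬H) = 0.142.
Dr. Lee: numerator 0.843·0.099 = 0.083457; evidence = 0.083457+0.142·0.901 = 0.21140; posterior = 0.395.
Dr. Park: numerator 0.843·0.31 = 0.26133; evidence = 0.26133+0.142·0.69 = 0.35931; posterior = 0.727.

Dr. Lee: 0.395; Dr. Park: 0.727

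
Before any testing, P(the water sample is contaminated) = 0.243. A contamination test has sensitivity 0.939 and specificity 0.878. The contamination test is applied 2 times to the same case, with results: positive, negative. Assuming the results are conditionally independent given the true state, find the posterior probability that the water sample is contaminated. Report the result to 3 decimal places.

Posterior P(H) ≈ 0.147

Let H be the event that the water sample is contaminated; start with P(H) = 0.243. P('positive'|H) = 0.939, P('positive'|¬H) = 0.122.
Update on result 1 ('positive'): P(H) ← 0.939·0.2430 / (0.939·0.2430 + 0.122·0.7570) = 0.22818/0.32053 = 0.7119.
Update on result 2 ('negative'): P(H) ← 0.061·0.7119 / (0.061·0.7119 + 0.878·0.2881) = 0.043424/0.29640 = 0.1465.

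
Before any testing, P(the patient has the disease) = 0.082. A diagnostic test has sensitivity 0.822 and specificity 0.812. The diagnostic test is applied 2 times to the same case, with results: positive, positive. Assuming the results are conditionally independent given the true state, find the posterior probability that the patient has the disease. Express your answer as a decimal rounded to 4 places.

Let H be the event that the patient has the disease; start with P(H) = 0.082. P('positive'|H) = 0.822, P('positive'|¬H) = 0.188.
Update on result 1 ('positive'): P(H) ← 0.822·0.0820 / (0.822·0.0820 + 0.188·0.9180) = 0.067404/0.23999 = 0.2809.
Update on result 2 ('positive'): P(H) ← 0.822·0.2809 / (0.822·0.2809 + 0.188·0.7191) = 0.23087/0.36607 = 0.6307.

Posterior P(H) ≈ 0.6307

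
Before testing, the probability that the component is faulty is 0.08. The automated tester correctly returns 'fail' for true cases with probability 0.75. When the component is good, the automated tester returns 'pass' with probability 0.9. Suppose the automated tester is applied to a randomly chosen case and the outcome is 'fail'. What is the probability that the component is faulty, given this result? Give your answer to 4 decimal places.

P(H | E) ≈ 0.3947

Let H be the event that the component is faulty. P(H) = 0.08, so P(¬H) = 0.92. With E the 'fail' result, P(E|H) = 0.75 and P(E|¬H) = 0.1.
P(E) = 0.75·0.08 + 0.1·0.92 = 0.060000 + 0.092000 = 0.15200.
By Bayes' theorem, P(H|E) = 0.060000 / 0.15200 = 0.3947.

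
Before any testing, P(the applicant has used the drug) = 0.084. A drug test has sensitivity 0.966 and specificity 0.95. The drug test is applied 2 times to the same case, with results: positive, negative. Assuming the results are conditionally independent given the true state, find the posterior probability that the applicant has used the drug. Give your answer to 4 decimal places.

Posterior P(H) ≈ 0.0596

Let H be the event that the applicant has used the drug; start with P(H) = 0.084. P('positive'|H) = 0.966, P('positive'|¬H) = 0.05.
Update on result 1 ('positive'): P(H) ← 0.966·0.0840 / (0.966·0.0840 + 0.05·0.9160) = 0.081144/0.12694 = 0.6392.
Update on result 2 ('negative'): P(H) ← 0.034·0.6392 / (0.034·0.6392 + 0.95·0.3608) = 0.021733/0.36448 = 0.0596.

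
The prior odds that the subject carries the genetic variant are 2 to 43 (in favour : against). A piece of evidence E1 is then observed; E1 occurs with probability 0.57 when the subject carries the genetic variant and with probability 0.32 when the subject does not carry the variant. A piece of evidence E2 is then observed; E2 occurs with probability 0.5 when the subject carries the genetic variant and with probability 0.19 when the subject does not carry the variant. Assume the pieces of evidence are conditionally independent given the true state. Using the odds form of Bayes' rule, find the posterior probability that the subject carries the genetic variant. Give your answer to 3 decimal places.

Prior odds = 2/43 = 0.046512.
Likelihood ratio for E1 = 0.57/0.32 = 1.7812.
Likelihood ratio for E2 = 0.5/0.19 = 2.6316.
Posterior odds = prior odds × LR₁ × LR₂ = 0.21802.
Posterior probability = odds/(1+odds) = 0.21802/1.2180 = 0.179.

Posterior probability ≈ 0.179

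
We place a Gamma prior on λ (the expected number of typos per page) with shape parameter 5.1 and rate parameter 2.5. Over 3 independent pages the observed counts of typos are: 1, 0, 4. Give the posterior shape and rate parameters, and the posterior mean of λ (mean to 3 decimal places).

The Poisson likelihood adds the total count to the shape and the number of exposure periods to the rate. Here ∑xᵢ = 5 and n = 3, so shape 5.1→10.1 and rate 2.5→5.5.
E[λ | data] = 10.1/5.5 = 1.836.

Posterior: Gamma(shape=10.1, rate=5.5); mean ≈ 1.836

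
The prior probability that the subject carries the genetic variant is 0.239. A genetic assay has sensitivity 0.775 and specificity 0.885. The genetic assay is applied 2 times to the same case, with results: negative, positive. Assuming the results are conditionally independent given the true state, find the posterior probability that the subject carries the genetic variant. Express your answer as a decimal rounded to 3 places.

With H the event that the subject carries the genetic variant, the joint likelihood of the observed sequence is P(data|H) = 0.225·0.775 = 0.17438 and P(data|¬H) = 0.885·0.115 = 0.10178.
Bayes: P(H|data) = 0.239·0.17438 / (0.239·0.17438 + 0.761·0.10178) = 0.041676/0.11913 = 0.3498.

Posterior P(H) ≈ 0.350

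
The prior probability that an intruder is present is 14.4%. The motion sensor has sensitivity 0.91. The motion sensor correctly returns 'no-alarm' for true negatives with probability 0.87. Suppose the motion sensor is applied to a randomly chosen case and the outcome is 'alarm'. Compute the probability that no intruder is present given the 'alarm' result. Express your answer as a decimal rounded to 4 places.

P(¬H | E) ≈ 0.4592

Let H be the event that an intruder is present. P(H) = 0.144, so P(¬H) = 0.856. With E the 'alarm' result, P(E|H) = 0.91 and P(E|¬H) = 0.13.
P(E) = 0.91·0.144 + 0.13·0.856 = 0.13104 + 0.11128 = 0.24232.
By Bayes' theorem, P(H|E) = 0.13104 / 0.24232 = 0.5408. Hence P(¬H|E) = 1 − 0.5408 = 0.4592.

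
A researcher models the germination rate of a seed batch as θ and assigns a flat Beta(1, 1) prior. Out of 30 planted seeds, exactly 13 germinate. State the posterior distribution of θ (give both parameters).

Posterior: Beta(14, 18)

The binomial likelihood is conjugate to the Beta prior: with 13 successes and 17 failures, the posterior is Beta(1+13, 1+17) = Beta(14, 18).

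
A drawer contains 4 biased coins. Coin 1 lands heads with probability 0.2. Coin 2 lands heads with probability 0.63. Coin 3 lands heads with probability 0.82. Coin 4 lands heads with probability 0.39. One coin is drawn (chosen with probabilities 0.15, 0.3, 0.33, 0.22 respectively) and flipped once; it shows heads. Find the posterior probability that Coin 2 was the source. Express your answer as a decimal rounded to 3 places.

Tabulate prior·likelihood by source: [1] prior 0.15, lik 0.2, product 0.03000; [2] prior 0.3, lik 0.63, product 0.1890; [3] prior 0.33, lik 0.82, product 0.2706; [4] prior 0.22, lik 0.39, product 0.08580.
Normalizing constant = 0.57540; the posterior for Coin 2 is its product over the sum, 0.1890/0.57540 = 0.328.

Posterior probability ≈ 0.328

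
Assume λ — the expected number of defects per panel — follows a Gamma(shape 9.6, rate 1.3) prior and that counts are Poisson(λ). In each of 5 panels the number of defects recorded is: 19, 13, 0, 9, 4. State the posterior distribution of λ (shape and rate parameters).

Posterior: Gamma(shape=54.6, rate=6.3)

The Poisson likelihood adds the total count to the shape and the number of exposure periods to the rate. Here ∑xᵢ = 45 and n = 5, so shape 9.6→54.6 and rate 1.3→6.3.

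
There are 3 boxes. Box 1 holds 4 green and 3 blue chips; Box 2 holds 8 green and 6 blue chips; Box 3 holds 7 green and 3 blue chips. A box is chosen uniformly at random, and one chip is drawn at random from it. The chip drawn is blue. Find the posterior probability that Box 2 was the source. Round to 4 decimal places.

Posterior probability ≈ 0.3704

Tabulate prior·likelihood by source: [1] prior 0.333333, lik 0.4286, product 0.1429; [2] prior 0.333333, lik 0.4286, product 0.1429; [3] prior 0.333333, lik 0.3, product 0.1000.
Normalizing constant = 0.38571; the posterior for Box 2 is its product over the sum, 0.1429/0.38571 = 0.3704.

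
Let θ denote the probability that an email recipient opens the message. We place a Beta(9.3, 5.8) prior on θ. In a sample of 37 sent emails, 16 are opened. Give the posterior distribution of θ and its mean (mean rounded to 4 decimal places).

Observing 16 successes and 21 failures updates Beta(9.3, 5.8) by adding the success and failure counts to the two shape parameters: α = 9.3+16 = 25.3, β = 5.8+21 = 26.8.
Posterior mean = α/(α+β) = 25.3/52.1 = 0.4856.

Posterior: Beta(25.3, 26.8); mean ≈ 0.4856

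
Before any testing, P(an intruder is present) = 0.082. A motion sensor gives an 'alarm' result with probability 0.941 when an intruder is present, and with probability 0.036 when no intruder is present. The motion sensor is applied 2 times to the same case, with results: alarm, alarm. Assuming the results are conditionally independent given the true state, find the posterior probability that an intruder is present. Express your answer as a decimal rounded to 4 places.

Posterior P(H) ≈ 0.9839

Let H be the event that an intruder is present; start with P(H) = 0.082. P('alarm'|H) = 0.941, P('alarm'|¬H) = 0.036.
Update on result 1 ('alarm'): P(H) ← 0.941·0.0820 / (0.941·0.0820 + 0.036·0.9180) = 0.077162/0.11021 = 0.7001.
Update on result 2 ('alarm'): P(H) ← 0.941·0.7001 / (0.941·0.7001 + 0.036·0.2999) = 0.65883/0.66962 = 0.9839.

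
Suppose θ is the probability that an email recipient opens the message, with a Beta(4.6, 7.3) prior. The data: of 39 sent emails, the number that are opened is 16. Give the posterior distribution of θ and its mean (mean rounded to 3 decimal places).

The binomial likelihood is conjugate to the Beta prior: with 16 successes and 23 failures, the posterior is Beta(4.6+16, 7.3+23) = Beta(20.6, 30.3).
E[θ | data] = 20.6/(20.6+30.3) = 0.405.

Posterior: Beta(20.6, 30.3); mean ≈ 0.405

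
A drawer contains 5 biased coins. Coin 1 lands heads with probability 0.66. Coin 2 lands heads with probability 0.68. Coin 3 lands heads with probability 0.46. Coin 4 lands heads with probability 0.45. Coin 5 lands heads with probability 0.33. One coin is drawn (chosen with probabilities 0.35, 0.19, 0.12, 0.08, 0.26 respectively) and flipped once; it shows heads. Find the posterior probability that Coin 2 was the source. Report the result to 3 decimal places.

P(heads|C1) = 0.66; P(heads|C2) = 0.68; P(heads|C3) = 0.46; P(heads|C4) = 0.45; P(heads|C5) = 0.33.
Prior × likelihood for each source: 0.35·0.66=0.2310, 0.19·0.68=0.1292, 0.12·0.46=0.05520, 0.08·0.45=0.03600, 0.26·0.33=0.08580. Summing gives P(heads) = 0.53720.
P(Coin 2 | heads) = 0.1292 / 0.53720 = 0.241.

Posterior probability ≈ 0.241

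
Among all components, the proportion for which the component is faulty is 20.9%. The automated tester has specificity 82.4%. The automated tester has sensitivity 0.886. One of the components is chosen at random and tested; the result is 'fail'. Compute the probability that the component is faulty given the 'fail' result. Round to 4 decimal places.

Write H for 'the component is faulty'. Prior odds H:¬H = 0.209/0.791 = 0.26422. For the 'fail' outcome, the likelihood ratio is 0.886/0.176 = 5.0341.
Posterior odds = 0.26422 × 5.0341 = 1.3301, so P(H|E) = 1.3301/(1+1.3301) = 0.5708.

P(H | E) ≈ 0.5708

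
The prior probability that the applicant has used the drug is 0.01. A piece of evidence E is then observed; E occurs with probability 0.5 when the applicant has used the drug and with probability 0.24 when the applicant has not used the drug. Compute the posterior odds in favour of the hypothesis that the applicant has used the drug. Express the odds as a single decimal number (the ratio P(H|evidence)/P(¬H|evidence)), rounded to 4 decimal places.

Prior odds = 0.01/(1−0.01) = 0.010101.
Likelihood ratio for E = 0.5/0.24 = 2.0833.
Posterior odds = prior odds × LR = 0.021044.

Posterior odds ≈ 0.0210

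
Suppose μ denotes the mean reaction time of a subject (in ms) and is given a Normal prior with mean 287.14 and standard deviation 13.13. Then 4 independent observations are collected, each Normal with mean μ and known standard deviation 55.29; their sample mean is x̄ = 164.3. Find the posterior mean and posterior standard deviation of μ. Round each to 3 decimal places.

Posterior mean ≈ 264.530; posterior SD ≈ 11.860

Prior precision 1/τ₀² = 1/13.13² = 0.00580057; data precision n/σ² = 4/55.29² = 0.00130848.
Posterior precision = 0.00580057 + 0.00130848 = 0.00710905, giving posterior SD = 1/√0.00710905 = 11.860.
Posterior mean = (0.00580057·287.14 + 0.00130848·164.3) / 0.00710905 = 264.530.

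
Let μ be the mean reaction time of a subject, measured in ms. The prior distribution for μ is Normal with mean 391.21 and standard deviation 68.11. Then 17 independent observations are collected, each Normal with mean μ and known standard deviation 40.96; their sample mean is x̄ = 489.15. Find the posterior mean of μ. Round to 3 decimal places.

Posterior mean ≈ 487.110

Prior precision 1/τ₀² = 1/68.11² = 0.00021556; data precision n/σ² = 17/40.96² = 0.0101328.
Posterior precision = 0.00021556 + 0.0101328 = 0.0103484.
Posterior mean = (0.00021556·391.21 + 0.0101328·489.15) / 0.0103484 = 487.110.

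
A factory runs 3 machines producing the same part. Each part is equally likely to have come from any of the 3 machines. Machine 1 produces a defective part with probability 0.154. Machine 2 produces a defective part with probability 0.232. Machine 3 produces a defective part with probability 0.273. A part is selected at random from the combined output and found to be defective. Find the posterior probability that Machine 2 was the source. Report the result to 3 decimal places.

Posterior probability ≈ 0.352

Tabulate prior·likelihood by source: [1] prior 0.333333, lik 0.154, product 0.05133; [2] prior 0.333333, lik 0.232, product 0.07733; [3] prior 0.333333, lik 0.273, product 0.09100.
Normalizing constant = 0.21967; the posterior for Machine 2 is its product over the sum, 0.07733/0.21967 = 0.352.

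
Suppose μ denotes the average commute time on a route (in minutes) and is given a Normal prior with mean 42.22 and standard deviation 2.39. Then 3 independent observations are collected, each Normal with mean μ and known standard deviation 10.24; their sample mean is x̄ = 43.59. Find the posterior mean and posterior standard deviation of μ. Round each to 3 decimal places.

Prior precision 1/τ₀² = 1/2.39² = 0.175067; data precision n/σ² = 3/10.24² = 0.0286102.
Posterior precision = 0.175067 + 0.0286102 = 0.203677, giving posterior SD = 1/√0.203677 = 2.216.
Posterior mean = (0.175067·42.22 + 0.0286102·43.59) / 0.203677 = 42.412.

Posterior mean ≈ 42.412; posterior SD ≈ 2.216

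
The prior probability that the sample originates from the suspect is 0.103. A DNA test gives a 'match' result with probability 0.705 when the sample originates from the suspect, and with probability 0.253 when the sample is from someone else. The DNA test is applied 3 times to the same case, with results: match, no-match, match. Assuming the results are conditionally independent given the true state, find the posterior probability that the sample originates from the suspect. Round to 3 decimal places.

Posterior P(H) ≈ 0.260

With H the event that the sample originates from the suspect, the joint likelihood of the observed sequence is P(data|H) = 0.705·0.295·0.705 = 0.14662 and P(data|¬H) = 0.253·0.747·0.253 = 0.047815.
Bayes: P(H|data) = 0.103·0.14662 / (0.103·0.14662 + 0.897·0.047815) = 0.015102/0.057992 = 0.2604.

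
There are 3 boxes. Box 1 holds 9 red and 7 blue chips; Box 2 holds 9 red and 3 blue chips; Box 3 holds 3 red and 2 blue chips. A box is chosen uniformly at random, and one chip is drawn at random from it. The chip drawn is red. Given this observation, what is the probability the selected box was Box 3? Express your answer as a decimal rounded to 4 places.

Posterior probability ≈ 0.3137

P(red|Box 1) = 0.5625; P(red|Box 2) = 0.75; P(red|Box 3) = 0.6.
Prior × likelihood for each source: 0.333333·0.5625=0.1875, 0.333333·0.75=0.2500, 0.333333·0.6=0.2000. Summing gives P(red) = 0.63750.
P(Box 3 | red) = 0.2000 / 0.63750 = 0.3137.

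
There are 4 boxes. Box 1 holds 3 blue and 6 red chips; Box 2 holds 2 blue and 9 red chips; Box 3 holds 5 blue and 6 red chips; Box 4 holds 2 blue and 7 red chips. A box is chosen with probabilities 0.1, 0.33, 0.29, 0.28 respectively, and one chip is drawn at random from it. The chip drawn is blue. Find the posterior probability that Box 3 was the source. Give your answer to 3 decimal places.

Tabulate prior·likelihood by source: [1] prior 0.1, lik 0.3333, product 0.03333; [2] prior 0.33, lik 0.1818, product 0.06000; [3] prior 0.29, lik 0.4545, product 0.1318; [4] prior 0.28, lik 0.2222, product 0.06222.
Normalizing constant = 0.28737; the posterior for Box 3 is its product over the sum, 0.1318/0.28737 = 0.459.

Posterior probability ≈ 0.459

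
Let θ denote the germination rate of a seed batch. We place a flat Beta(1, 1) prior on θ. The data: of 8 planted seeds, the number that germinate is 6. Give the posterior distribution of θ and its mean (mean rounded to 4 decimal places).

Observing 6 successes and 2 failures updates Beta(1, 1) by adding the success and failure counts to the two shape parameters: α = 1+6 = 7, β = 1+2 = 3.
E[θ | data] = 7/(7+3) = 0.7000.

Posterior: Beta(7, 3); mean ≈ 0.7000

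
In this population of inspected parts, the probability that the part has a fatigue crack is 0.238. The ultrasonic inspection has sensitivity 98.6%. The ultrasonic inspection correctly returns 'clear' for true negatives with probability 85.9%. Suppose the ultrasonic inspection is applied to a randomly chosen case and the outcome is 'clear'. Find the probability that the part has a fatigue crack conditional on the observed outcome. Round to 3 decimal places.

P(H | E) ≈ 0.005

Let H be the event that the part has a fatigue crack. P(H) = 0.238, so P(¬H) = 0.762. With E the 'clear' result, P(E|H) = 0.014 and P(E|¬H) = 0.859.
P(E) = 0.014·0.238 + 0.859·0.762 = 0.0033320 + 0.65456 = 0.65789.
By Bayes' theorem, P(H|E) = 0.0033320 / 0.65789 = 0.005.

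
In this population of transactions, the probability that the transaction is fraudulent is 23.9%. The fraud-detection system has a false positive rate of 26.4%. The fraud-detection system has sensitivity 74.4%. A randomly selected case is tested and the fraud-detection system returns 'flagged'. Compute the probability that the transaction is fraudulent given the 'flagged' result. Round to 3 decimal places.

P(H | E) ≈ 0.470

Let H be the event that the transaction is fraudulent. P(H) = 0.239, so P(¬H) = 0.761. With E the 'flagged' result, P(E|H) = 0.744 and P(E|¬H) = 0.264.
P(E) = 0.744·0.239 + 0.264·0.761 = 0.17782 + 0.20090 = 0.37872.
By Bayes' theorem, P(H|E) = 0.17782 / 0.37872 = 0.470.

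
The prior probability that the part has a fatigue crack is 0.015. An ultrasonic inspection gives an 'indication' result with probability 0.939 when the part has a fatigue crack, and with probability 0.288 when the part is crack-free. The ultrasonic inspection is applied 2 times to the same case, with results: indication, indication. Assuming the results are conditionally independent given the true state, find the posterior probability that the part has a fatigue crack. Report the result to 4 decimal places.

Let H be the event that the part has a fatigue crack; start with P(H) = 0.015. P('indication'|H) = 0.939, P('indication'|¬H) = 0.288.
Update on result 1 ('indication'): P(H) ← 0.939·0.0150 / (0.939·0.0150 + 0.288·0.9850) = 0.014085/0.29777 = 0.0473.
Update on result 2 ('indication'): P(H) ← 0.939·0.0473 / (0.939·0.0473 + 0.288·0.9527) = 0.044417/0.31879 = 0.1393.

Posterior P(H) ≈ 0.1393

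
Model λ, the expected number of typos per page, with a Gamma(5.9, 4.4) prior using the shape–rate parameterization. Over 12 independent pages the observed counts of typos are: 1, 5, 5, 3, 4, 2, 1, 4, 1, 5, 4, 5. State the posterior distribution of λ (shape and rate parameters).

Total count ∑xᵢ = 40 over n = 12 pages.
Gamma is conjugate to the Poisson likelihood: posterior is Gamma(shape = 5.9+40 = 45.9, rate = 4.4+12 = 16.4).

Posterior: Gamma(shape=45.9, rate=16.4)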